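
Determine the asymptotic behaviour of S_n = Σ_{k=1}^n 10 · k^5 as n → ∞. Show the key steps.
S_n ~ 5 · n^6 / 3

By integral comparison (Euler-Maclaurin), Σ_{k=1}^n 10 · k^5 = 10 · ∫_0^n x^5 dx + O(n^5) = 10 · n^6/6 = 5 · n^6 / 3 + O(n^5). (Equivalently, Faulhaber's formula gives the same leading term.)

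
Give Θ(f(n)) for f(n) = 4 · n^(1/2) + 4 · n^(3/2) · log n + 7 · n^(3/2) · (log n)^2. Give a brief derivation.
f(n) ∈ Θ(n^(3/2) · (log n)^2)

Compare the terms by growth order. For large n, n^a · (log n)^b dominates n^a' · (log n)^b' iff a > a', or (a = a' and b > b'). Ranking the 3 terms shows the dominant one is 7 · n^(3/2) · (log n)^2. Hence f(n) ∈ Θ(n^(3/2) · (log n)^2).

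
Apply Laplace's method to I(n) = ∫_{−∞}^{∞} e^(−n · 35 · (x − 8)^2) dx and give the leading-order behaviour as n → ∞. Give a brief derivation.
I(n) = sqrt(π/(35n))

Here φ(x) = 35 · (x − 8)^2 has its unique minimum at x* = 8 with φ(x*) = 0 and φ''(x*) = 70. Laplace's method gives
  I(n) ~ e^(−n φ(x*)) · sqrt(2π / (n · φ''(x*))) = sqrt(2π / (70n)) = sqrt(π/(35n)).
This is exact: substituting u = (x − 8)·sqrt(35n) gives I(n) = (1/sqrt(35n)) ∫_{−∞}^{∞} e^(−u^2) du = sqrt(π/(35n)).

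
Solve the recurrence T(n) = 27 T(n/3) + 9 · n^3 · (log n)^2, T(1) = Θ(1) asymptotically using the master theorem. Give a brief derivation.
T(n) = Θ(n^3 · (log n)^3)

Here log_3 27 = 3 and f(n) = 9 · n^3 · (log n)^2 = Θ(n^(log_3 27) · (log n)^2). This is the extended Case 2 of the master theorem (f matches the critical exponent up to log factors), giving T(n) = Θ(n^(log_3 27) · (log n)^(2+1)) = Θ(n^3 · (log n)^3).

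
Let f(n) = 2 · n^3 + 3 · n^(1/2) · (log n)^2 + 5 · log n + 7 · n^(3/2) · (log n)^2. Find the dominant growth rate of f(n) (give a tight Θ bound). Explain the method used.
f(n) ∈ Θ(n^3)

Compare the terms by growth order. For large n, n^a · (log n)^b dominates n^a' · (log n)^b' iff a > a', or (a = a' and b > b'). Ranking the 4 terms shows the dominant one is 2 · n^3. Hence f(n) ∈ Θ(n^3).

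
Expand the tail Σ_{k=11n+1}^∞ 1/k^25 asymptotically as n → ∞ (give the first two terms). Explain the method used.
Σ_{k>11n} 1/k^25 = 1/(24 · (11n)^24) − 1/(2 · (11n)^25) + O(1/(11n)^26)

Compare to the integral: ∫_{11n}^∞ x^(−25) dx = [−x^(−24)/24]_{11n}^∞ = 1/((25−1)·(11n)^24). The Euler-Maclaurin correction adds −f(11n)/2 = −1/(2·(11n)^25). Euler-Maclaurin then gives
  Σ_{k>11n} 1/k^25 = ∫_{11n}^∞ dx/x^25 − 1/(2·(11n)^25) + O(1/(11n)^26).
(Equivalently this is ζ(25) − Σ_{k≤11n} 1/k^25.)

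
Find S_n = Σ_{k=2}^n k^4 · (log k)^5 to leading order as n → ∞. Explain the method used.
S_n ~ n^5 · (log n)^5 / 5

By integral comparison, S_n = ∫_1^n x^4 · (log x)^5 dx + O(n^4 · (log n)^5). For the integral, the leading term of ∫_1^n x^4 (log x)^5 dx is n^5/5 · (log n)^5 (by repeated integration by parts; each step lowers the log-exponent and produces a relatively O(1/log n) correction). Hence S_n ~ n^5 · (log n)^5 / 5.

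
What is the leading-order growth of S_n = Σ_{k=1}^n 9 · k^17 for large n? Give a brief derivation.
S_n ~ n^18 / 2

By integral comparison (Euler-Maclaurin), Σ_{k=1}^n 9 · k^17 = 9 · ∫_0^n x^17 dx + O(n^17) = 9 · n^18/18 = n^18 / 2 + O(n^17). (Equivalently, Faulhaber's formula gives the same leading term.)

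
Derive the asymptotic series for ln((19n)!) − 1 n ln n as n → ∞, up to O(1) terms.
ln((19n)!) − 1 n ln n = 18 n ln n + 19(ln 19 − 1) n + (1/2) ln(2π·19n) + O(1/n)

Stirling: ln((19n)!) = 19n ln(19n) − 19n + (1/2) ln(2π·19n) + O(1/n).
Expand 19n ln(19n) = 19n (ln n + ln 19) = 19n ln n + 19n ln 19.
Subtract 1n ln n: leading term is (19 − 1) n ln n = 18 n ln n. The next term is 19n ln 19 − 19n = 19(ln 19 − 1) n. Then the (1/2) ln(2π·19n) correction.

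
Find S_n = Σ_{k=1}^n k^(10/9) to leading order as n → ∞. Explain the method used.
S_n ~ (9/19) · n^(19/9)

Integral comparison: Σ_{k=1}^n k^(10/9) = ∫_0^n x^(10/9) dx + O(n^(10/9)). The integral is n^(1 + 10/9) / (1 + 10/9) = n^((10+9)/9) / ((10+9)/9) = (9/19) · n^(19/9).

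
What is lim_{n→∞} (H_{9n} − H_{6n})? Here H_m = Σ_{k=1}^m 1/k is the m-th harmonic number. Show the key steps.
lim = ln(9/6) = ln(3/2)

Euler-Maclaurin gives H_m = ln m + γ + 1/(2m) + O(1/m^2). The γ and O(1/m) terms cancel in the difference:
  H_{9n} − H_{6n} = ln(9n) − ln(6n) + O(1/n) = ln(9/6) + O(1/n).
Hence the limit is ln(9/6) = ln(3/2).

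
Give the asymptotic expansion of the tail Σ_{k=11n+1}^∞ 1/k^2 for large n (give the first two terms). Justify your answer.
Σ_{k>11n} 1/k^2 = 1/(1 · (11n)) − 1/(2 · (11n)^2) + O(1/(11n)^3)

Compare to the integral: ∫_{11n}^∞ x^(−2) dx = [−x^(−1)/1]_{11n}^∞ = 1/((2−1)·(11n)). The Euler-Maclaurin correction adds −f(11n)/2 = −1/(2·(11n)^2). Euler-Maclaurin then gives
  Σ_{k>11n} 1/k^2 = ∫_{11n}^∞ dx/x^2 − 1/(2·(11n)^2) + O(1/(11n)^3).
(Equivalently this is ζ(2) − Σ_{k≤11n} 1/k^2.)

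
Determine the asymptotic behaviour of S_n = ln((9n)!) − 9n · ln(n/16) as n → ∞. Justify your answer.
S_n ~ 9n · (ln 144 − 1) + O(ln n)

Stirling: ln((9n)!) = 9n ln(9n) − 9n + O(ln n).
  S_n = 9n ln(9n) − 9n − 9n ln(n/16) + O(ln n)
      = 9n ln(9n) − 9n ln n + 9n ln 16 − 9n + O(ln n)
      = 9n ln 9 + 9n ln 16 − 9n + O(ln n)
      = 9n (ln 144 − 1) + O(ln n).
Numerically ln(144) − 1 ≈ 3.9698.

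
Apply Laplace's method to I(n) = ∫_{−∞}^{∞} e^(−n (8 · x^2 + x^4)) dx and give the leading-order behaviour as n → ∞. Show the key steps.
I(n) ~ sqrt(π/(8n))

φ(x) = 8 · x^2 + x^4 has its unique global minimum at x* = 0 (since φ'(x) = 16x + 4x^3 = 0 only at x = 0 for real x with both coefficients positive, and φ → ∞ as |x| → ∞). At x* = 0, φ(0) = 0 and φ''(0) = 16. Laplace's method then gives
  I(n) ~ sqrt(2π / (n · φ''(0))) · e^(−n φ(0)) = sqrt(2π / (16n)) = sqrt(π/(8n)).
The x^4 term contributes only at subleading order (an O(1/n) relative correction).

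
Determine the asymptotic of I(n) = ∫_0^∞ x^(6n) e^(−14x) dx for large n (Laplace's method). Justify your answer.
I(n) ~ (sqrt(2π·6n) / 14) · (6n/(14e))^(6n)

Write the integrand as exp(6n ln x − 14x) and set f(x) = 6n ln x − 14x. Then f'(x) = 6n/x − 14 = 0 at x* = 6n/14, and f''(x*) = −6n/x*^2 = −14^2/(6n). Laplace's method (interior maximum) gives
  I(n) ~ e^(f(x*)) · sqrt(2π / |f''(x*)|)
        = exp(6n ln(6n/14) − 6n) · sqrt(2π · 6n / 14^2)
        = (6n/14)^(6n) e^(−6n) · sqrt(2π·6n) / 14
        = (sqrt(2π·6n) / 14) · (6n/(14e))^(6n).
This matches Γ(6n+1)/14^(6n+1) with Stirling applied to Γ.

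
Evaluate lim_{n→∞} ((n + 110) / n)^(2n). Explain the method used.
lim = e^220

Rewrite as (1 + 110/n)^(2n). By the standard limit (1 + x/n)^n → e^x, we have (1 + 110/n)^n → e^110, and raising to the 2nd power gives e^220.
More precisely, ln[(1 + 110/n)^(2n)] = 2n · ln(1 + 110/n) = 2n · (110/n + O(1/n^2)) = 220 + O(1/n) → 220.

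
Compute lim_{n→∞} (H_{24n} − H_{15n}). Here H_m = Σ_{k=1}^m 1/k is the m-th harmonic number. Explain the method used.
lim = ln(24/15) = ln(8/5)

Euler-Maclaurin gives H_m = ln m + γ + 1/(2m) + O(1/m^2). The γ and O(1/m) terms cancel in the difference:
  H_{24n} − H_{15n} = ln(24n) − ln(15n) + O(1/n) = ln(24/15) + O(1/n).
Hence the limit is ln(24/15) = ln(8/5).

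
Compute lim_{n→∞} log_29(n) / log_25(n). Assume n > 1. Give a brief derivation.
lim = ln(25) / ln(29) = log_29(25)

Change of base: log_29(n) = ln n / ln 29 and log_25(n) = ln n / ln 25. The ratio is (ln n / ln 29) · (ln 25 / ln n) = ln 25 / ln 29, a constant independent of n. So the limit is ln 25 / ln 29 = log_29(25).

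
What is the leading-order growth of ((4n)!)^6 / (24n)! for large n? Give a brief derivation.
((4n)!)^6/(24n)! ~ ((2π·4n)^(5/2) / sqrt(6)) · 6^(−6·4n)  →  0

Write N = 4n. Stirling: N! ~ sqrt(2π N)(N/e)^N and (6N)! ~ sqrt(2π·6N)·(6N/e)^(6N).
  (N!)^6/(6N)! ~ (2π N)^(6/2) (N/e)^(6N) / [sqrt(2π·6N) (6N/e)^(6N)]
     = (2π N)^(6/2) / sqrt(2π·6N) · (N/(6N))^(6N)
     = (2π N)^((6−1)/2) / sqrt(6) · 6^(−6N).
Since 6^6 > 1, the factor 6^(−6N) decays exponentially, so the ratio → 0. Substituting N = 4n gives the stated form.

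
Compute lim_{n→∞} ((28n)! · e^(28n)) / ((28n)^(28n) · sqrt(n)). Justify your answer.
lim = sqrt(2π·28)

Stirling: (28n)! ~ sqrt(2π·28n) · (28n/e)^(28n). Hence
  (28n)! · e^(28n) / (28n)^(28n) ~ sqrt(2π·28n).
Dividing by sqrt(n): sqrt(2π·28n) / sqrt(n) = sqrt(2π·28) · n^((1−1)/2), so the limit is sqrt(2π·28).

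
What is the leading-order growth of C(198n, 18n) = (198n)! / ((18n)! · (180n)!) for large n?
C(198n, 18n) ~ (285311670611/10000000000)^(18n) · sqrt(11/(20π·18n))

Write N = 18n. Apply Stirling to each factorial:
  (11N)! ~ sqrt(2π·11N) · (11N/e)^(11N),
  N! ~ sqrt(2π N) · (N/e)^N,
  (10N)! ~ sqrt(2π·10N) · (10N/e)^(10N).
The exponential factors combine to (11N)^(11N) / (N^N · (10N)^(10N)) = 11^(11N)/10^(10N) = (11^11/10^10)^N = (285311670611/10000000000)^N.
The square-root prefactors combine to sqrt(2π·11N) / (sqrt(2π N)·sqrt(2π·10N)) = sqrt(11 / (2π·10·N)) = sqrt(11/(20π·18n)).
Substituting N = 18n: C(198n, 18n) ~ (285311670611/10000000000)^(18n) · sqrt(11/(20π·18n)).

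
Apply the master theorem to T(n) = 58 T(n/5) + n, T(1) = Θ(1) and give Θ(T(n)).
T(n) = Θ(n^(log_5 58))

Master theorem: compare f(n) = n to n^(log_5 58) where log_5 58 ≈ 2.523. Since 1 < log_5 58, we have f(n) = O(n^(log_5 58 − ε)) for some ε > 0 — Case 1. Hence T(n) = Θ(n^(log_5 58)).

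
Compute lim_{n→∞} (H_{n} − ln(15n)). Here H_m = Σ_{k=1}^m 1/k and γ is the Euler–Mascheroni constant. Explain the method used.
lim = −ln 15 + γ

By Euler-Maclaurin, H_m = ln m + γ + O(1/m). So
  H_{n} − ln(15n) = ln(n) + γ − ln(15n) + O(1/n)
                       = ln(1/15) + γ + O(1/n).
Hence the limit is ln(1/15) + γ.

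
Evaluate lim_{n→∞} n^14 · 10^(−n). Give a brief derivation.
lim = 0

Exponentials with base > 1 dominate every fixed polynomial: for any fixed c, n^c / 10^n → 0 as n → ∞ (e.g. by the ratio test, or by writing 10^n = e^(n ln 10) and noting e^(n ln 10) / n^c → ∞). Hence n^14 · 10^(−n) = n^14 / 10^n → 0.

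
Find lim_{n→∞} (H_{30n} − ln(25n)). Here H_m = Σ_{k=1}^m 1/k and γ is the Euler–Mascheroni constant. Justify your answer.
lim = ln(6/5) + γ

By Euler-Maclaurin, H_m = ln m + γ + O(1/m). So
  H_{30n} − ln(25n) = ln(30n) + γ − ln(25n) + O(1/n)
                       = ln(30/25) + γ + O(1/n).
Hence the limit is ln(30/25) + γ (= ln(6/5)).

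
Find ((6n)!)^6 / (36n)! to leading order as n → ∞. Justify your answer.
((6n)!)^6/(36n)! ~ ((2π·6n)^(5/2) / sqrt(6)) · 6^(−6·6n)  →  0

Write N = 6n. Stirling: N! ~ sqrt(2π N)(N/e)^N and (6N)! ~ sqrt(2π·6N)·(6N/e)^(6N).
  (N!)^6/(6N)! ~ (2π N)^(6/2) (N/e)^(6N) / [sqrt(2π·6N) (6N/e)^(6N)]
     = (2π N)^(6/2) / sqrt(2π·6N) · (N/(6N))^(6N)
     = (2π N)^((6−1)/2) / sqrt(6) · 6^(−6N).
Since 6^6 > 1, the factor 6^(−6N) decays exponentially, so the ratio → 0. Substituting N = 6n gives the stated form.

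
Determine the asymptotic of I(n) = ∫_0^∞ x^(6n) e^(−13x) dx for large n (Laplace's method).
I(n) ~ (sqrt(2π·6n) / 13) · (6n/(13e))^(6n)

Write the integrand as exp(6n ln x − 13x) and set f(x) = 6n ln x − 13x. Then f'(x) = 6n/x − 13 = 0 at x* = 6n/13, and f''(x*) = −6n/x*^2 = −13^2/(6n). Laplace's method (interior maximum) gives
  I(n) ~ e^(f(x*)) · sqrt(2π / |f''(x*)|)
        = exp(6n ln(6n/13) − 6n) · sqrt(2π · 6n / 13^2)
        = (6n/13)^(6n) e^(−6n) · sqrt(2π·6n) / 13
        = (sqrt(2π·6n) / 13) · (6n/(13e))^(6n).
This matches Γ(6n+1)/13^(6n+1) with Stirling applied to Γ.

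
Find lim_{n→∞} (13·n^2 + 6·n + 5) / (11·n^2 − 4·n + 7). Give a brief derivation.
lim = 13/11

For large n the leading n^2 terms dominate both numerator and denominator. Dividing top and bottom by n^2, every other term tends to 0, leaving 13/11.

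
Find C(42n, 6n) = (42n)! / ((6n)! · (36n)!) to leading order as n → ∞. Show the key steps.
C(42n, 6n) ~ (823543/46656)^(6n) · sqrt(7/(12π·6n))

Write N = 6n. Apply Stirling to each factorial:
  (7N)! ~ sqrt(2π·7N) · (7N/e)^(7N),
  N! ~ sqrt(2π N) · (N/e)^N,
  (6N)! ~ sqrt(2π·6N) · (6N/e)^(6N).
The exponential factors combine to (7N)^(7N) / (N^N · (6N)^(6N)) = 7^(7N)/6^(6N) = (7^7/6^6)^N = (823543/46656)^N.
The square-root prefactors combine to sqrt(2π·7N) / (sqrt(2π N)·sqrt(2π·6N)) = sqrt(7 / (2π·6·N)) = sqrt(7/(12π·6n)).
Substituting N = 6n: C(42n, 6n) ~ (823543/46656)^(6n) · sqrt(7/(12π·6n)).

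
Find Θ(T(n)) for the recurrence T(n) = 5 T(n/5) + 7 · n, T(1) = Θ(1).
T(n) = Θ(n log n)

log_5 5 = 1, and f(n) = 7 · n = Θ(n^(log_5 5)). This is Case 2 of the master theorem: T(n) = Θ(f(n) · log n) = Θ(n log n).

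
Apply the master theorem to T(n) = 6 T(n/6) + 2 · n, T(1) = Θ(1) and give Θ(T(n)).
T(n) = Θ(n log n)

log_6 6 = 1, and f(n) = 2 · n = Θ(n^(log_6 6)). This is Case 2 of the master theorem: T(n) = Θ(f(n) · log n) = Θ(n log n).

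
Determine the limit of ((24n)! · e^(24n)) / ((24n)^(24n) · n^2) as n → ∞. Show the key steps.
lim = 0

Stirling: (24n)! ~ sqrt(2π·24n) · (24n/e)^(24n). Hence
  (24n)! · e^(24n) / (24n)^(24n) ~ sqrt(2π·24n).
Dividing by n^2: sqrt(2π·24n) / n^2 = sqrt(2π·24) · n^((1−4)/2), so the expression behaves like sqrt(2π·24) · n^((1−4)/2) → 0.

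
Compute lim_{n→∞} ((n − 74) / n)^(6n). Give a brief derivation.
lim = e^(−444)

Rewrite as (1 − 74/n)^(6n). By the standard limit (1 + x/n)^n → e^x, we have (1 − 74/n)^n → e^(−74), and raising to the 6th power gives e^(−444).
More precisely, ln[(1 − 74/n)^(6n)] = 6n · ln(1 − 74/n) = 6n · (-74/n + O(1/n^2)) = -444 + O(1/n) → -444.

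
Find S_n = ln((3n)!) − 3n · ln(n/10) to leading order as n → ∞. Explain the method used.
S_n ~ 3n · (ln 30 − 1) + O(ln n)

Stirling: ln((3n)!) = 3n ln(3n) − 3n + O(ln n).
  S_n = 3n ln(3n) − 3n − 3n ln(n/10) + O(ln n)
      = 3n ln(3n) − 3n ln n + 3n ln 10 − 3n + O(ln n)
      = 3n ln 3 + 3n ln 10 − 3n + O(ln n)
      = 3n (ln 30 − 1) + O(ln n).
Numerically ln(30) − 1 ≈ 2.4012.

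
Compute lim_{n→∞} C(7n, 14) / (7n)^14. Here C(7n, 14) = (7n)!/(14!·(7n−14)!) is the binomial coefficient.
lim = 1/14! = 1/87178291200

With N = 7n → ∞: C(N, 14) / N^14 = [N(N−1)…(N−13)] / (14! · N^14) = (1/14!) · 1 · (1 − 1/(7n)) · … · (1 − 13/(7n)). Each factor → 1 as N → ∞, so the limit is 1/14! = 1/87178291200.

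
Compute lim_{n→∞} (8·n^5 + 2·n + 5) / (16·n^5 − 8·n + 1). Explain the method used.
lim = 8/16 = 1/2

For large n the leading n^5 terms dominate both numerator and denominator. Dividing top and bottom by n^5, every other term tends to 0, leaving 8/16 = 1/2.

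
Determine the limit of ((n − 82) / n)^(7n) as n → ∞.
lim = e^(−574)

Rewrite as (1 − 82/n)^(7n). By the standard limit (1 + x/n)^n → e^x, we have (1 − 82/n)^n → e^(−82), and raising to the 7th power gives e^(−574).
More precisely, ln[(1 − 82/n)^(7n)] = 7n · ln(1 − 82/n) = 7n · (-82/n + O(1/n^2)) = -574 + O(1/n) → -574.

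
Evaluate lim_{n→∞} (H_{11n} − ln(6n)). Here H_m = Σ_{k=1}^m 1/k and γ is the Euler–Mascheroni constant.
lim = ln(11/6) + γ

By Euler-Maclaurin, H_m = ln m + γ + O(1/m). So
  H_{11n} − ln(6n) = ln(11n) + γ − ln(6n) + O(1/n)
                       = ln(11/6) + γ + O(1/n).
Hence the limit is ln(11/6) + γ.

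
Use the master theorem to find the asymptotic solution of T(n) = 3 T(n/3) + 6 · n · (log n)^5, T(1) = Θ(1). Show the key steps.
T(n) = Θ(n · (log n)^6)

Here log_3 3 = 1 and f(n) = 6 · n · (log n)^5 = Θ(n^(log_3 3) · (log n)^5). This is the extended Case 2 of the master theorem (f matches the critical exponent up to log factors), giving T(n) = Θ(n^(log_3 3) · (log n)^(5+1)) = Θ(n · (log n)^6).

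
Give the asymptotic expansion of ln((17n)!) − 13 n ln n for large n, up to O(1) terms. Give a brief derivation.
ln((17n)!) − 13 n ln n = 4 n ln n + 17(ln 17 − 1) n + (1/2) ln(2π·17n) + O(1/n)

Stirling: ln((17n)!) = 17n ln(17n) − 17n + (1/2) ln(2π·17n) + O(1/n).
Expand 17n ln(17n) = 17n (ln n + ln 17) = 17n ln n + 17n ln 17.
Subtract 13n ln n: leading term is (17 − 13) n ln n = 4 n ln n. The next term is 17n ln 17 − 17n = 17(ln 17 − 1) n. Then the (1/2) ln(2π·17n) correction.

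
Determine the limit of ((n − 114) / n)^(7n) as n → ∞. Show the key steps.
lim = e^(−798)

Rewrite as (1 − 114/n)^(7n). By the standard limit (1 + x/n)^n → e^x, we have (1 − 114/n)^n → e^(−114), and raising to the 7th power gives e^(−798).
More precisely, ln[(1 − 114/n)^(7n)] = 7n · ln(1 − 114/n) = 7n · (-114/n + O(1/n^2)) = -798 + O(1/n) → -798.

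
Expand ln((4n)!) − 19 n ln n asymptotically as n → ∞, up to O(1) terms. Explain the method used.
ln((4n)!) − 19 n ln n = −15 n ln n + 4(ln 4 − 1) n + (1/2) ln(2π·4n) + O(1/n)

Stirling: ln((4n)!) = 4n ln(4n) − 4n + (1/2) ln(2π·4n) + O(1/n).
Expand 4n ln(4n) = 4n (ln n + ln 4) = 4n ln n + 4n ln 4.
Subtract 19n ln n: leading term is (4 − 19) n ln n = −15 n ln n. The next term is 4n ln 4 − 4n = 4(ln 4 − 1) n. Then the (1/2) ln(2π·4n) correction.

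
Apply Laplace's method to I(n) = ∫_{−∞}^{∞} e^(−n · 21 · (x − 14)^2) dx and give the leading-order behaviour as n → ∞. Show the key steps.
I(n) = sqrt(π/(21n))

Here φ(x) = 21 · (x − 14)^2 has its unique minimum at x* = 14 with φ(x*) = 0 and φ''(x*) = 42. Laplace's method gives
  I(n) ~ e^(−n φ(x*)) · sqrt(2π / (n · φ''(x*))) = sqrt(2π / (42n)) = sqrt(π/(21n)).
This is exact: substituting u = (x − 14)·sqrt(21n) gives I(n) = (1/sqrt(21n)) ∫_{−∞}^{∞} e^(−u^2) du = sqrt(π/(21n)).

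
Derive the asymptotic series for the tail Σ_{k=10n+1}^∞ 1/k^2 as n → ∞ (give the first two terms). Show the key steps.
Σ_{k>10n} 1/k^2 = 1/(1 · (10n)) − 1/(2 · (10n)^2) + O(1/(10n)^3)

Compare to the integral: ∫_{10n}^∞ x^(−2) dx = [−x^(−1)/1]_{10n}^∞ = 1/((2−1)·(10n)). The Euler-Maclaurin correction adds −f(10n)/2 = −1/(2·(10n)^2). Euler-Maclaurin then gives
  Σ_{k>10n} 1/k^2 = ∫_{10n}^∞ dx/x^2 − 1/(2·(10n)^2) + O(1/(10n)^3).
(Equivalently this is ζ(2) − Σ_{k≤10n} 1/k^2.)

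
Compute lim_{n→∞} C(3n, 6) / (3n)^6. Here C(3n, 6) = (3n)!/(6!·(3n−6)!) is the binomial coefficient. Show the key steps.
lim = 1/6! = 1/720

With N = 3n → ∞: C(N, 6) / N^6 = [N(N−1)…(N−5)] / (6! · N^6) = (1/6!) · 1 · (1 − 1/(3n)) · … · (1 − 5/(3n)). Each factor → 1 as N → ∞, so the limit is 1/6! = 1/720.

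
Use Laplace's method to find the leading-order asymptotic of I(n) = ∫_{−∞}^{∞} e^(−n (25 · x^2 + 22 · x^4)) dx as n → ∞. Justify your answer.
I(n) ~ sqrt(π/(25n))

φ(x) = 25 · x^2 + 22 · x^4 has its unique global minimum at x* = 0 (since φ'(x) = 50x + 88x^3 = 0 only at x = 0 for real x with both coefficients positive, and φ → ∞ as |x| → ∞). At x* = 0, φ(0) = 0 and φ''(0) = 50. Laplace's method then gives
  I(n) ~ sqrt(2π / (n · φ''(0))) · e^(−n φ(0)) = sqrt(2π / (50n)) = sqrt(π/(25n)).
The 22 · x^4 term contributes only at subleading order (an O(1/n) relative correction).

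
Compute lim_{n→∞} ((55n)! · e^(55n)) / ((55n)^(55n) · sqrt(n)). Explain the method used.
lim = sqrt(2π·55)

Stirling: (55n)! ~ sqrt(2π·55n) · (55n/e)^(55n). Hence
  (55n)! · e^(55n) / (55n)^(55n) ~ sqrt(2π·55n).
Dividing by sqrt(n): sqrt(2π·55n) / sqrt(n) = sqrt(2π·55) · n^((1−1)/2), so the limit is sqrt(2π·55).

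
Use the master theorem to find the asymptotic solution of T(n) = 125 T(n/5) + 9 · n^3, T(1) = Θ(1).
T(n) = Θ(n^3 log n)

log_5 125 = 3, and f(n) = 9 · n^3 = Θ(n^(log_5 125)). This is Case 2 of the master theorem: T(n) = Θ(f(n) · log n) = Θ(n^3 log n).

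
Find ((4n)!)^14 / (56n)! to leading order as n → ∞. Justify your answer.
((4n)!)^14/(56n)! ~ ((2π·4n)^(13/2) / sqrt(14)) · 14^(−14·4n)  →  0

Write N = 4n. Stirling: N! ~ sqrt(2π N)(N/e)^N and (14N)! ~ sqrt(2π·14N)·(14N/e)^(14N).
  (N!)^14/(14N)! ~ (2π N)^(14/2) (N/e)^(14N) / [sqrt(2π·14N) (14N/e)^(14N)]
     = (2π N)^(14/2) / sqrt(2π·14N) · (N/(14N))^(14N)
     = (2π N)^((14−1)/2) / sqrt(14) · 14^(−14N).
Since 14^14 > 1, the factor 14^(−14N) decays exponentially, so the ratio → 0. Substituting N = 4n gives the stated form.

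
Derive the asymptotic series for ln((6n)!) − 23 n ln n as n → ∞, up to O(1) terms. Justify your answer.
ln((6n)!) − 23 n ln n = −17 n ln n + 6(ln 6 − 1) n + (1/2) ln(2π·6n) + O(1/n)

Stirling: ln((6n)!) = 6n ln(6n) − 6n + (1/2) ln(2π·6n) + O(1/n).
Expand 6n ln(6n) = 6n (ln n + ln 6) = 6n ln n + 6n ln 6.
Subtract 23n ln n: leading term is (6 − 23) n ln n = −17 n ln n. The next term is 6n ln 6 − 6n = 6(ln 6 − 1) n. Then the (1/2) ln(2π·6n) correction.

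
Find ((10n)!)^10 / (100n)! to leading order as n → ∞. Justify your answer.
((10n)!)^10/(100n)! ~ ((2π·10n)^(9/2) / sqrt(10)) · 10^(−10·10n)  →  0

Write N = 10n. Stirling: N! ~ sqrt(2π N)(N/e)^N and (10N)! ~ sqrt(2π·10N)·(10N/e)^(10N).
  (N!)^10/(10N)! ~ (2π N)^(10/2) (N/e)^(10N) / [sqrt(2π·10N) (10N/e)^(10N)]
     = (2π N)^(10/2) / sqrt(2π·10N) · (N/(10N))^(10N)
     = (2π N)^((10−1)/2) / sqrt(10) · 10^(−10N).
Since 10^10 > 1, the factor 10^(−10N) decays exponentially, so the ratio → 0. Substituting N = 10n gives the stated form.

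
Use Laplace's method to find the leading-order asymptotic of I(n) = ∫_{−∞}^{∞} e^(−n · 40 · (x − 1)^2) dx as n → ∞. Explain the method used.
I(n) = sqrt(π/(40n))

Here φ(x) = 40 · (x − 1)^2 has its unique minimum at x* = 1 with φ(x*) = 0 and φ''(x*) = 80. Laplace's method gives
  I(n) ~ e^(−n φ(x*)) · sqrt(2π / (n · φ''(x*))) = sqrt(2π / (80n)) = sqrt(π/(40n)).
This is exact: substituting u = (x − 1)·sqrt(40n) gives I(n) = (1/sqrt(40n)) ∫_{−∞}^{∞} e^(−u^2) du = sqrt(π/(40n)).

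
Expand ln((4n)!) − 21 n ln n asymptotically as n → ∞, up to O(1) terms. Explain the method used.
ln((4n)!) − 21 n ln n = −17 n ln n + 4(ln 4 − 1) n + (1/2) ln(2π·4n) + O(1/n)

Stirling: ln((4n)!) = 4n ln(4n) − 4n + (1/2) ln(2π·4n) + O(1/n).
Expand 4n ln(4n) = 4n (ln n + ln 4) = 4n ln n + 4n ln 4.
Subtract 21n ln n: leading term is (4 − 21) n ln n = −17 n ln n. The next term is 4n ln 4 − 4n = 4(ln 4 − 1) n. Then the (1/2) ln(2π·4n) correction.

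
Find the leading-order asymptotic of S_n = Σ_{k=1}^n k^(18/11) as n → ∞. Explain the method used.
S_n ~ (11/29) · n^(29/11)

Integral comparison: Σ_{k=1}^n k^(18/11) = ∫_0^n x^(18/11) dx + O(n^(18/11)). The integral is n^(1 + 18/11) / (1 + 18/11) = n^((18+11)/11) / ((18+11)/11) = (11/29) · n^(29/11).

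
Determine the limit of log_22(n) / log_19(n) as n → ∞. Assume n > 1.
lim = ln(19) / ln(22) = log_22(19)

Change of base: log_22(n) = ln n / ln 22 and log_19(n) = ln n / ln 19. The ratio is (ln n / ln 22) · (ln 19 / ln n) = ln 19 / ln 22, a constant independent of n. So the limit is ln 19 / ln 22 = log_22(19).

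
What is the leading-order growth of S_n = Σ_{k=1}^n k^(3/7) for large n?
S_n ~ (7/10) · n^(10/7)

Integral comparison: Σ_{k=1}^n k^(3/7) = ∫_0^n x^(3/7) dx + O(n^(3/7)). The integral is n^(1 + 3/7) / (1 + 3/7) = n^((3+7)/7) / ((3+7)/7) = (7/10) · n^(10/7).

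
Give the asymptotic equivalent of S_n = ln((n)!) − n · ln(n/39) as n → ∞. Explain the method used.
S_n ~ n · (ln 39 − 1) + O(ln n)

Stirling: ln((n)!) = n ln(n) − n + O(ln n).
  S_n = n ln(n) − n − n ln(n/39) + O(ln n)
      = n ln(n) − n ln n + n ln 39 − n + O(ln n)
      = n ln 39 − n + O(ln n)
      = n (ln 39 − 1) + O(ln n).
Numerically ln(39) − 1 ≈ 2.6636.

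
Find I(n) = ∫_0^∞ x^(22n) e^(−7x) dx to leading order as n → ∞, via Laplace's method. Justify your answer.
I(n) ~ (sqrt(2π·22n) / 7) · (22n/(7e))^(22n)

Write the integrand as exp(22n ln x − 7x) and set f(x) = 22n ln x − 7x. Then f'(x) = 22n/x − 7 = 0 at x* = 22n/7, and f''(x*) = −22n/x*^2 = −7^2/(22n). Laplace's method (interior maximum) gives
  I(n) ~ e^(f(x*)) · sqrt(2π / |f''(x*)|)
        = exp(22n ln(22n/7) − 22n) · sqrt(2π · 22n / 7^2)
        = (22n/7)^(22n) e^(−22n) · sqrt(2π·22n) / 7
        = (sqrt(2π·22n) / 7) · (22n/(7e))^(22n).
This matches Γ(22n+1)/7^(22n+1) with Stirling applied to Γ.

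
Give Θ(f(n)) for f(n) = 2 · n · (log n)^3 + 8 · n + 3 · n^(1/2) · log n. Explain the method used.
f(n) ∈ Θ(n · (log n)^3)

Compare the terms by growth order. For large n, n^a · (log n)^b dominates n^a' · (log n)^b' iff a > a', or (a = a' and b > b'). Ranking the 3 terms shows the dominant one is 2 · n · (log n)^3. Hence f(n) ∈ Θ(n · (log n)^3).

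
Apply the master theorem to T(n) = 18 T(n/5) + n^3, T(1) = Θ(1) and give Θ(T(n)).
T(n) = Θ(n^3)

log_5 18 ≈ 1.796. f(n) = n^3 dominates n^(log_5 18) since 3 > 1.796, and the regularity condition a·f(n/b) = 18·(n/5)^3 = (18/125)·n^3 ≤ c·f(n) holds with c = 18/125 ≈ 0.144 < 1. So this is Case 3: T(n) = Θ(f(n)) = Θ(n^3).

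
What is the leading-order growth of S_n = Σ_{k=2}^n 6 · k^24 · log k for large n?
S_n ~ 6 · n^25 log n / 25 − 6 · n^25 / 625

By integral comparison, S_n = ∫_1^n 6 · x^24 · log x dx + O(n^24 · log n). For the integral, ∫ x^24 log x dx = n^25 log n / 25 − n^25/625 (integration by parts). Hence S_n ~ 6 · n^25 log n / 25 − 6 · n^25 / 625.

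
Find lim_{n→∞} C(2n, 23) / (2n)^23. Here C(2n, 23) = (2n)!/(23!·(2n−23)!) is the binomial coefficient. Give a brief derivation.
lim = 1/23! = 1/25852016738884976640000

With N = 2n → ∞: C(N, 23) / N^23 = [N(N−1)…(N−22)] / (23! · N^23) = (1/23!) · 1 · (1 − 1/(2n)) · … · (1 − 22/(2n)). Each factor → 1 as N → ∞, so the limit is 1/23! = 1/25852016738884976640000.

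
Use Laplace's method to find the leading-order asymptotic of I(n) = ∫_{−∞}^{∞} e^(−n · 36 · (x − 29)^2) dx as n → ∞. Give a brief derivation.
I(n) = sqrt(π/(36n))

Here φ(x) = 36 · (x − 29)^2 has its unique minimum at x* = 29 with φ(x*) = 0 and φ''(x*) = 72. Laplace's method gives
  I(n) ~ e^(−n φ(x*)) · sqrt(2π / (n · φ''(x*))) = sqrt(2π / (72n)) = sqrt(π/(36n)).
This is exact: substituting u = (x − 29)·sqrt(36n) gives I(n) = (1/sqrt(36n)) ∫_{−∞}^{∞} e^(−u^2) du = sqrt(π/(36n)).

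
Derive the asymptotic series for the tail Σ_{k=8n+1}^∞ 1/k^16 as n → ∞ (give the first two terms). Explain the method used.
Σ_{k>8n} 1/k^16 = 1/(15 · (8n)^15) − 1/(2 · (8n)^16) + O(1/(8n)^17)

Compare to the integral: ∫_{8n}^∞ x^(−16) dx = [−x^(−15)/15]_{8n}^∞ = 1/((16−1)·(8n)^15). The Euler-Maclaurin correction adds −f(8n)/2 = −1/(2·(8n)^16). Euler-Maclaurin then gives
  Σ_{k>8n} 1/k^16 = ∫_{8n}^∞ dx/x^16 − 1/(2·(8n)^16) + O(1/(8n)^17).
(Equivalently this is ζ(16) − Σ_{k≤8n} 1/k^16.)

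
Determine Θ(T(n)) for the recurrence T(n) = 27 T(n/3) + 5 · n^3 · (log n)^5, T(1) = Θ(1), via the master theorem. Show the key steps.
T(n) = Θ(n^3 · (log n)^6)

Here log_3 27 = 3 and f(n) = 5 · n^3 · (log n)^5 = Θ(n^(log_3 27) · (log n)^5). This is the extended Case 2 of the master theorem (f matches the critical exponent up to log factors), giving T(n) = Θ(n^(log_3 27) · (log n)^(5+1)) = Θ(n^3 · (log n)^6).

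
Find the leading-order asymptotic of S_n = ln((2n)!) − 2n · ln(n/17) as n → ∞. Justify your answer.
S_n ~ 2n · (ln 34 − 1) + O(ln n)

Stirling: ln((2n)!) = 2n ln(2n) − 2n + O(ln n).
  S_n = 2n ln(2n) − 2n − 2n ln(n/17) + O(ln n)
      = 2n ln(2n) − 2n ln n + 2n ln 17 − 2n + O(ln n)
      = 2n ln 2 + 2n ln 17 − 2n + O(ln n)
      = 2n (ln 34 − 1) + O(ln n).
Numerically ln(34) − 1 ≈ 2.5264.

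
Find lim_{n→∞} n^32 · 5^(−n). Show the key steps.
lim = 0

Exponentials with base > 1 dominate every fixed polynomial: for any fixed c, n^c / 5^n → 0 as n → ∞ (e.g. by the ratio test, or by writing 5^n = e^(n ln 5) and noting e^(n ln 5) / n^c → ∞). Hence n^32 · 5^(−n) = n^32 / 5^n → 0.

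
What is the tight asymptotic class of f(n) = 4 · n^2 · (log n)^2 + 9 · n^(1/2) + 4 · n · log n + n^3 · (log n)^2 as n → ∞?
f(n) ∈ Θ(n^3 · (log n)^2)

Compare the terms by growth order. For large n, n^a · (log n)^b dominates n^a' · (log n)^b' iff a > a', or (a = a' and b > b'). Ranking the 4 terms shows the dominant one is n^3 · (log n)^2. Hence f(n) ∈ Θ(n^3 · (log n)^2).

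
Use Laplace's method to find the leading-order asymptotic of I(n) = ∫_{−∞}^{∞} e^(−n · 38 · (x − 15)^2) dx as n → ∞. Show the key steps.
I(n) = sqrt(π/(38n))

Here φ(x) = 38 · (x − 15)^2 has its unique minimum at x* = 15 with φ(x*) = 0 and φ''(x*) = 76. Laplace's method gives
  I(n) ~ e^(−n φ(x*)) · sqrt(2π / (n · φ''(x*))) = sqrt(2π / (76n)) = sqrt(π/(38n)).
This is exact: substituting u = (x − 15)·sqrt(38n) gives I(n) = (1/sqrt(38n)) ∫_{−∞}^{∞} e^(−u^2) du = sqrt(π/(38n)).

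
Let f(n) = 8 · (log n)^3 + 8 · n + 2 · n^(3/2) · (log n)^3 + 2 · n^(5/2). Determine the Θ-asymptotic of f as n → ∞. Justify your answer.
f(n) ∈ Θ(n^(5/2))

Compare the terms by growth order. For large n, n^a · (log n)^b dominates n^a' · (log n)^b' iff a > a', or (a = a' and b > b'). Ranking the 4 terms shows the dominant one is 2 · n^(5/2). Hence f(n) ∈ Θ(n^(5/2)).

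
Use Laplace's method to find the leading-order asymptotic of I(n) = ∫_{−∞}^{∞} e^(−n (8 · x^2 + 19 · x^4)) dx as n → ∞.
I(n) ~ sqrt(π/(8n))

φ(x) = 8 · x^2 + 19 · x^4 has its unique global minimum at x* = 0 (since φ'(x) = 16x + 76x^3 = 0 only at x = 0 for real x with both coefficients positive, and φ → ∞ as |x| → ∞). At x* = 0, φ(0) = 0 and φ''(0) = 16. Laplace's method then gives
  I(n) ~ sqrt(2π / (n · φ''(0))) · e^(−n φ(0)) = sqrt(2π / (16n)) = sqrt(π/(8n)).
The 19 · x^4 term contributes only at subleading order (an O(1/n) relative correction).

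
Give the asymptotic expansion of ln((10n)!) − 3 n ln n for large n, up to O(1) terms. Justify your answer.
ln((10n)!) − 3 n ln n = 7 n ln n + 10(ln 10 − 1) n + (1/2) ln(2π·10n) + O(1/n)

Stirling: ln((10n)!) = 10n ln(10n) − 10n + (1/2) ln(2π·10n) + O(1/n).
Expand 10n ln(10n) = 10n (ln n + ln 10) = 10n ln n + 10n ln 10.
Subtract 3n ln n: leading term is (10 − 3) n ln n = 7 n ln n. The next term is 10n ln 10 − 10n = 10(ln 10 − 1) n. Then the (1/2) ln(2π·10n) correction.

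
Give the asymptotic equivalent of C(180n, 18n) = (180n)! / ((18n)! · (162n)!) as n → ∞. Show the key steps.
C(180n, 18n) ~ (10000000000/387420489)^(18n) · sqrt(5/(9π·18n))

Write N = 18n. Apply Stirling to each factorial:
  (10N)! ~ sqrt(2π·10N) · (10N/e)^(10N),
  N! ~ sqrt(2π N) · (N/e)^N,
  (9N)! ~ sqrt(2π·9N) · (9N/e)^(9N).
The exponential factors combine to (10N)^(10N) / (N^N · (9N)^(9N)) = 10^(10N)/9^(9N) = (10^10/9^9)^N = (10000000000/387420489)^N.
The square-root prefactors combine to sqrt(2π·10N) / (sqrt(2π N)·sqrt(2π·9N)) = sqrt(10 / (2π·9·N)) = sqrt(5/(9π·18n)).
Substituting N = 18n: C(180n, 18n) ~ (10000000000/387420489)^(18n) · sqrt(5/(9π·18n)).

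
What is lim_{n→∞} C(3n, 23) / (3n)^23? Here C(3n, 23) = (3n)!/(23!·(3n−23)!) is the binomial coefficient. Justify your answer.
lim = 1/23! = 1/25852016738884976640000

With N = 3n → ∞: C(N, 23) / N^23 = [N(N−1)…(N−22)] / (23! · N^23) = (1/23!) · 1 · (1 − 1/(3n)) · … · (1 − 22/(3n)). Each factor → 1 as N → ∞, so the limit is 1/23! = 1/25852016738884976640000.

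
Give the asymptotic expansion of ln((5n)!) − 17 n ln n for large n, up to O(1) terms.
ln((5n)!) − 17 n ln n = −12 n ln n + 5(ln 5 − 1) n + (1/2) ln(2π·5n) + O(1/n)

Stirling: ln((5n)!) = 5n ln(5n) − 5n + (1/2) ln(2π·5n) + O(1/n).
Expand 5n ln(5n) = 5n (ln n + ln 5) = 5n ln n + 5n ln 5.
Subtract 17n ln n: leading term is (5 − 17) n ln n = −12 n ln n. The next term is 5n ln 5 − 5n = 5(ln 5 − 1) n. Then the (1/2) ln(2π·5n) correction.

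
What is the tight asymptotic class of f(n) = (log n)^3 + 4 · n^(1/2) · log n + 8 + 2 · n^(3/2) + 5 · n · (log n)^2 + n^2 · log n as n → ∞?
f(n) ∈ Θ(n^2 · log n)

Compare the terms by growth order. For large n, n^a · (log n)^b dominates n^a' · (log n)^b' iff a > a', or (a = a' and b > b'). Ranking the 6 terms shows the dominant one is n^2 · log n. Hence f(n) ∈ Θ(n^2 · log n).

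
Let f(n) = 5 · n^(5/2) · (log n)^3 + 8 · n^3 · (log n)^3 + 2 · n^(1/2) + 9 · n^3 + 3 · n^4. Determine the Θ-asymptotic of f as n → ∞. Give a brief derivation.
f(n) ∈ Θ(n^4)

Compare the terms by growth order. For large n, n^a · (log n)^b dominates n^a' · (log n)^b' iff a > a', or (a = a' and b > b'). Ranking the 5 terms shows the dominant one is 3 · n^4. Hence f(n) ∈ Θ(n^4).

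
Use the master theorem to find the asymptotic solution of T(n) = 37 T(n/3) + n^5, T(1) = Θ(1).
T(n) = Θ(n^5)

log_3 37 ≈ 3.287. f(n) = n^5 dominates n^(log_3 37) since 5 > 3.287, and the regularity condition a·f(n/b) = 37·(n/3)^5 = (37/243)·n^5 ≤ c·f(n) holds with c = 37/243 ≈ 0.152 < 1. So this is Case 3: T(n) = Θ(f(n)) = Θ(n^5).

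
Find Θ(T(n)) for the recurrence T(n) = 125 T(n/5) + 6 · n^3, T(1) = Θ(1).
T(n) = Θ(n^3 log n)

log_5 125 = 3, and f(n) = 6 · n^3 = Θ(n^(log_5 125)). This is Case 2 of the master theorem: T(n) = Θ(f(n) · log n) = Θ(n^3 log n).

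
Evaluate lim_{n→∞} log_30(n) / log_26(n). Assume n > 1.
lim = ln(26) / ln(30) = log_30(26)

Change of base: log_30(n) = ln n / ln 30 and log_26(n) = ln n / ln 26. The ratio is (ln n / ln 30) · (ln 26 / ln n) = ln 26 / ln 30, a constant independent of n. So the limit is ln 26 / ln 30 = log_30(26).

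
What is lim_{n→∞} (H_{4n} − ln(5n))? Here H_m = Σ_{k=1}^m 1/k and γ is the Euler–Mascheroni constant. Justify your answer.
lim = ln(4/5) + γ

By Euler-Maclaurin, H_m = ln m + γ + O(1/m). So
  H_{4n} − ln(5n) = ln(4n) + γ − ln(5n) + O(1/n)
                       = ln(4/5) + γ + O(1/n).
Hence the limit is ln(4/5) + γ.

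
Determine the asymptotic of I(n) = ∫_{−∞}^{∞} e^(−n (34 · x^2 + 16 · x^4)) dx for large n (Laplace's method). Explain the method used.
I(n) ~ sqrt(π/(34n))

φ(x) = 34 · x^2 + 16 · x^4 has its unique global minimum at x* = 0 (since φ'(x) = 68x + 64x^3 = 0 only at x = 0 for real x with both coefficients positive, and φ → ∞ as |x| → ∞). At x* = 0, φ(0) = 0 and φ''(0) = 68. Laplace's method then gives
  I(n) ~ sqrt(2π / (n · φ''(0))) · e^(−n φ(0)) = sqrt(2π / (68n)) = sqrt(π/(34n)).
The 16 · x^4 term contributes only at subleading order (an O(1/n) relative correction).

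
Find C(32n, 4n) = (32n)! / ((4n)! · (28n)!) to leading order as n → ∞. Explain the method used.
C(32n, 4n) ~ (16777216/823543)^(4n) · sqrt(4/(7π·4n))

Write N = 4n. Apply Stirling to each factorial:
  (8N)! ~ sqrt(2π·8N) · (8N/e)^(8N),
  N! ~ sqrt(2π N) · (N/e)^N,
  (7N)! ~ sqrt(2π·7N) · (7N/e)^(7N).
The exponential factors combine to (8N)^(8N) / (N^N · (7N)^(7N)) = 8^(8N)/7^(7N) = (8^8/7^7)^N = (16777216/823543)^N.
The square-root prefactors combine to sqrt(2π·8N) / (sqrt(2π N)·sqrt(2π·7N)) = sqrt(8 / (2π·7·N)) = sqrt(4/(7π·4n)).
Substituting N = 4n: C(32n, 4n) ~ (16777216/823543)^(4n) · sqrt(4/(7π·4n)).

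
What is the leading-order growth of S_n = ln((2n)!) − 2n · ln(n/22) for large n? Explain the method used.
S_n ~ 2n · (ln 44 − 1) + O(ln n)

Stirling: ln((2n)!) = 2n ln(2n) − 2n + O(ln n).
  S_n = 2n ln(2n) − 2n − 2n ln(n/22) + O(ln n)
      = 2n ln(2n) − 2n ln n + 2n ln 22 − 2n + O(ln n)
      = 2n ln 2 + 2n ln 22 − 2n + O(ln n)
      = 2n (ln 44 − 1) + O(ln n).
Numerically ln(44) − 1 ≈ 2.7842.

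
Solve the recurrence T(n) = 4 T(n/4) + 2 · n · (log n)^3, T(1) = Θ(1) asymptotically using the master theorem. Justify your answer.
T(n) = Θ(n · (log n)^4)

Here log_4 4 = 1 and f(n) = 2 · n · (log n)^3 = Θ(n^(log_4 4) · (log n)^3). This is the extended Case 2 of the master theorem (f matches the critical exponent up to log factors), giving T(n) = Θ(n^(log_4 4) · (log n)^(3+1)) = Θ(n · (log n)^4).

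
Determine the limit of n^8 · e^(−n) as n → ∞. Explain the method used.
lim = 0

Exponentials with base > 1 dominate every fixed polynomial: for any fixed c, n^c / e^n → 0 as n → ∞ (e.g. by the ratio test, or since e^n grows faster than any power of n). Hence n^8 · e^(−n) = n^8 / e^n → 0.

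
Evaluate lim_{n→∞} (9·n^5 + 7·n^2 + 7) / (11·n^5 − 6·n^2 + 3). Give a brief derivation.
lim = 9/11

For large n the leading n^5 terms dominate both numerator and denominator. Dividing top and bottom by n^5, every other term tends to 0, leaving 9/11.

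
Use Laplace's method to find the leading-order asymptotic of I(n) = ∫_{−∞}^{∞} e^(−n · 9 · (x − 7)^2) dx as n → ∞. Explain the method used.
I(n) = sqrt(π/(9n))

Here φ(x) = 9 · (x − 7)^2 has its unique minimum at x* = 7 with φ(x*) = 0 and φ''(x*) = 18. Laplace's method gives
  I(n) ~ e^(−n φ(x*)) · sqrt(2π / (n · φ''(x*))) = sqrt(2π / (18n)) = sqrt(π/(9n)).
This is exact: substituting u = (x − 7)·sqrt(9n) gives I(n) = (1/sqrt(9n)) ∫_{−∞}^{∞} e^(−u^2) du = sqrt(π/(9n)).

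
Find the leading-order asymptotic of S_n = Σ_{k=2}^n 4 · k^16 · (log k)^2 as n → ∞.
S_n ~ 4 · n^17 · (log n)^2 / 17

By integral comparison, S_n = ∫_1^n 4 · x^16 · (log x)^2 dx + O(n^16 · (log n)^2). For the integral, the leading term of ∫_1^n x^16 (log x)^2 dx is n^17/17 · (log n)^2 (by repeated integration by parts; each step lowers the log-exponent and produces a relatively O(1/log n) correction). Hence S_n ~ 4 · n^17 · (log n)^2 / 17.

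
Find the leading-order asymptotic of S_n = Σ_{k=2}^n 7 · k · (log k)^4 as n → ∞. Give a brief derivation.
S_n ~ 7 · n^2 · (log n)^4 / 2

By integral comparison, S_n = ∫_1^n 7 · x · (log x)^4 dx + O(n · (log n)^4). For the integral, the leading term of ∫_1^n x^1 (log x)^4 dx is n^2/2 · (log n)^4 (by repeated integration by parts; each step lowers the log-exponent and produces a relatively O(1/log n) correction). Hence S_n ~ 7 · n^2 · (log n)^4 / 2.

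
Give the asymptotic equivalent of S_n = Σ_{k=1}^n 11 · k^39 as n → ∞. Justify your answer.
S_n ~ 11 · n^40 / 40

By integral comparison (Euler-Maclaurin), Σ_{k=1}^n 11 · k^39 = 11 · ∫_0^n x^39 dx + O(n^39) = 11 · n^40/40 + O(n^39). (Equivalently, Faulhaber's formula gives the same leading term.)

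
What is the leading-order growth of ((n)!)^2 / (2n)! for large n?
((n)!)^2/(2n)! ~ ((2π·n)^(1/2) / sqrt(2)) · 2^(−2·n)  →  0

Write N = n. Stirling: N! ~ sqrt(2π N)(N/e)^N and (2N)! ~ sqrt(2π·2N)·(2N/e)^(2N).
  (N!)^2/(2N)! ~ (2π N)^(2/2) (N/e)^(2N) / [sqrt(2π·2N) (2N/e)^(2N)]
     = (2π N)^(2/2) / sqrt(2π·2N) · (N/(2N))^(2N)
     = (2π N)^((2−1)/2) / sqrt(2) · 2^(−2N).
Since 2^2 > 1, the factor 2^(−2N) decays exponentially, so the ratio → 0. Substituting N = n gives the stated form.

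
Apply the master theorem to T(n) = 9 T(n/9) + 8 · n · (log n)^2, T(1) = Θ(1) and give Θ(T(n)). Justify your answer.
T(n) = Θ(n · (log n)^3)

Here log_9 9 = 1 and f(n) = 8 · n · (log n)^2 = Θ(n^(log_9 9) · (log n)^2). This is the extended Case 2 of the master theorem (f matches the critical exponent up to log factors), giving T(n) = Θ(n^(log_9 9) · (log n)^(2+1)) = Θ(n · (log n)^3).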